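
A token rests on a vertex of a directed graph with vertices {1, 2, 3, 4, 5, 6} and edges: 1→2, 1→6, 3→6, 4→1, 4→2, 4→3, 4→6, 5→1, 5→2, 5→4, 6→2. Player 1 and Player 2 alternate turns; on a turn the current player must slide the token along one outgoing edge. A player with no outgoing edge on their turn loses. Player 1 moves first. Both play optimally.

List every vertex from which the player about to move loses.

2, 3

Positions with no move are L. A position that does have a move is losing for the player to move precisely when every available move leads to a winning position for the opponent. Fill in the labels:
Every edge goes from a vertex to one that appears earlier in the order 2, 6, 1, 3, 4, 5, so processing vertices in that order labels each vertex after all of its successors.
2: no outgoing edge → L
6: reaches L-position 2 → W
1: reaches L-position 2 → W
3: only reaches 6(W), which is W → L
4: reaches L-position 3 → W
5: reaches L-position 2 → W
The losing starting vertices are exactly the entries labelled L in this table (2 of them).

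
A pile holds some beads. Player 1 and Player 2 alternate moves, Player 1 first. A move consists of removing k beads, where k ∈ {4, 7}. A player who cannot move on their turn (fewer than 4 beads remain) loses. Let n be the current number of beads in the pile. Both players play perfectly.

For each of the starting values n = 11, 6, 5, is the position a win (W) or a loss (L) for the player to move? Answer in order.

11: L, 6: W, 5: W

Label each position W (a win for the player to move) or L (a loss). A position with no legal move is L; any other position is W exactly when some move reaches an L, and L when every move reaches a W.
n=0: no move → L
n=1: no move → L
n=2: no move → L
n=3: no move → L
n=4: reaches L-position 0 → W
n=5: reaches L-position 1 → W
n=6: reaches L-position 2 → W
n=7: reaches L-position 3 → W
n=8: reaches L-position 1 → W
n=9: reaches L-position 2 → W
n=10: reaches L-position 3 → W
n=11: only reaches 7(W), 4(W), all W → L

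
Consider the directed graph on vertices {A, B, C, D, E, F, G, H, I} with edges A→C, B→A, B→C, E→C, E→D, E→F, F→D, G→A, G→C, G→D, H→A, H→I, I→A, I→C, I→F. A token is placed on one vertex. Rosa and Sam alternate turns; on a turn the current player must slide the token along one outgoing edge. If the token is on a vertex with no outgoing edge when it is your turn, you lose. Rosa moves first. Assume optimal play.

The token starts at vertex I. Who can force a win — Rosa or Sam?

Rosa wins.

Use the standard recursion: the mover loses at a terminal position; elsewhere, the mover wins exactly when some move hands the opponent an L position.
Every edge goes from a vertex to one that appears earlier in the order C, D, F, A, E, I, G, B, H, so processing vertices in that order labels each vertex after all of its successors.
C: no outgoing edge → L
D: no outgoing edge → L
F: W (go to D, an L position)
A: W (go to C, an L position)
E: W (go to D, an L position)
I: W (go to C, an L position)
G: W (go to D, an L position)
B: W (go to C, an L position)
H: L (options I(W), A(W) are all W)
The starting position I is W: Rosa should move to C, handing over an L position.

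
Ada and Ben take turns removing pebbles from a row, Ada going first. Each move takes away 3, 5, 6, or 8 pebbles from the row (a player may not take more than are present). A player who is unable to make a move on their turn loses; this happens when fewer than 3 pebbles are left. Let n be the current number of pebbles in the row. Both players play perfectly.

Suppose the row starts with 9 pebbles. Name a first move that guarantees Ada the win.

Remove 8, leaving 1.

Use the standard recursion: the mover loses at a terminal position; elsewhere, the mover wins exactly when some move hands the opponent an L position.
n=0: no move → L
n=1: no move → L
n=2: no move → L
n=3: can move to 0, which is L ⇒ W
n=4: can move to 1, which is L ⇒ W
n=5: can move to 2, which is L ⇒ W
n=6: can move to 1, which is L ⇒ W
n=7: can move to 2, which is L ⇒ W
n=8: can move to 2, which is L ⇒ W
n=9: can move to 1, which is L ⇒ W
From 9, the L positions reachable in one move are: 1.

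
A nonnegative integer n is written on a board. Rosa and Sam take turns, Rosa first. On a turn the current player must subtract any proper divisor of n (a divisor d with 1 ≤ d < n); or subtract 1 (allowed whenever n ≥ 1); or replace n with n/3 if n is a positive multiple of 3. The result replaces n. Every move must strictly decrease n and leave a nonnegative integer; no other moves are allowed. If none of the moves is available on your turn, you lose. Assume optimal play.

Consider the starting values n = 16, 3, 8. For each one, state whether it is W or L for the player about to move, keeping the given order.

16: L, 3: W, 8: W

Compute win/loss labels from the base case upward. A position with no move is L. Any other position is W if it can reach an L in one move, else L.
n=0: no move → L
n=1: reaches L-position 0 → W
n=2: only reaches 1(W), which is W → L
n=3: reaches L-position 2 → W
n=4: reaches L-position 2 → W
n=5: only reaches 4(W), which is W → L
n=6: reaches L-position 2 → W
n=7: only reaches 6(W), which is W → L
n=8: reaches L-position 7 → W
n=9: only reaches 3(W), 6(W), 8(W), all W → L
n=10: reaches L-position 5 → W
n=11: only reaches 10(W), which is W → L
n=12: reaches L-position 9 → W
n=13: only reaches 12(W), which is W → L
n=14: reaches L-position 7 → W
n=15: reaches L-position 5 → W
n=16: only reaches 8(W), 12(W), 14(W), 15(W), all W → L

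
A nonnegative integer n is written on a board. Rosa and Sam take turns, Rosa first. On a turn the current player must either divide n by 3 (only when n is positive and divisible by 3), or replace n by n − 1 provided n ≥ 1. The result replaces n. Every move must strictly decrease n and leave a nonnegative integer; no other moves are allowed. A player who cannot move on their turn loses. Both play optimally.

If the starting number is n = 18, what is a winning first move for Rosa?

Move to 17.

Work bottom-up. With no move the player to move loses. Otherwise the position is W if at least one move leads to an L position for the opponent, and L if every move leads to a W.
n=0: no move → L
n=1: W (go to 0, an L position)
n=2: L (sole option 1(W) is W)
n=3: W (go to 2, an L position)
n=4: L (sole option 3(W) is W)
n=5: W (go to 4, an L position)
n=6: W (go to 2, an L position)
n=7: L (sole option 6(W) is W)
n=8: W (go to 7, an L position)
n=9: L (options 3(W), 8(W) are all W)
n=10: W (go to 9, an L position)
n=11: L (sole option 10(W) is W)
n=12: W (go to 4, an L position)
n=13: L (sole option 12(W) is W)
n=14: W (go to 13, an L position)
n=15: L (options 5(W), 14(W) are all W)
n=16: W (go to 15, an L position)
n=17: L (sole option 16(W) is W)
n=18: W (go to 17, an L position)
From 18, the L positions reachable in one move are: 17.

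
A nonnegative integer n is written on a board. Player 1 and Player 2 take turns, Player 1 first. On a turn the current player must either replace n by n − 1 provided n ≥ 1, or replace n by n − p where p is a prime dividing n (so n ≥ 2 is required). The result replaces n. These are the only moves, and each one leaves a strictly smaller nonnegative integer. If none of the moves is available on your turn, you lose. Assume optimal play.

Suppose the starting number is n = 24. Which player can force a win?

Compute win/loss labels from the base case upward. A position with no move is L. Any other position is W if it can reach an L in one move, else L.
n=0: no move → L
n=1: reaches L-position 0 → W
n=2: reaches L-position 0 → W
n=3: reaches L-position 0 → W
n=4: only reaches 2(W), 3(W), all W → L
n=5: reaches L-position 0 → W
n=6: reaches L-position 4 → W
n=7: reaches L-position 0 → W
n=8: only reaches 6(W), 7(W), all W → L
n=9: reaches L-position 8 → W
n=10: reaches L-position 8 → W
n=11: reaches L-position 0 → W
n=12: only reaches 9(W), 10(W), 11(W), all W → L
n=13: reaches L-position 0 → W
n=14: reaches L-position 12 → W
n=15: reaches L-position 12 → W
n=16: only reaches 14(W), 15(W), all W → L
n=17: reaches L-position 0 → W
n=18: reaches L-position 16 → W
n=19: reaches L-position 0 → W
n=20: only reaches 15(W), 18(W), 19(W), all W → L
n=21: reaches L-position 20 → W
n=22: reaches L-position 20 → W
n=23: reaches L-position 0 → W
n=24: only reaches 21(W), 22(W), 23(W), all W → L
The starting position 24 is L: whatever Player 1 does, the opponent receives a W position.

Player 2 wins.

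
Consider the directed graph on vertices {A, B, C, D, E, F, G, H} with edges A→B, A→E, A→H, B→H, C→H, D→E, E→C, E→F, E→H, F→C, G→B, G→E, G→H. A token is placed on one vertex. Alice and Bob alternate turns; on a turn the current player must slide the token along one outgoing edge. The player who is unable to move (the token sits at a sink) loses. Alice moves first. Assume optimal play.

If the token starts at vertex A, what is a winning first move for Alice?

Positions with no move are L. A position that does have a move is losing for the player to move precisely when every available move leads to a winning position for the opponent. Fill in the labels:
Every edge goes from a vertex to one that appears earlier in the order H, C, F, E, B, G, A, D, so processing vertices in that order labels each vertex after all of its successors.
H: no outgoing edge → L
C: W (go to H, an L position)
F: L (sole option C(W) is W)
E: W (go to F, an L position)
B: W (go to H, an L position)
G: W (go to H, an L position)
A: W (go to H, an L position)
D: L (sole option E(W) is W)
From A, the L positions reachable in one move are: H.

Move to H.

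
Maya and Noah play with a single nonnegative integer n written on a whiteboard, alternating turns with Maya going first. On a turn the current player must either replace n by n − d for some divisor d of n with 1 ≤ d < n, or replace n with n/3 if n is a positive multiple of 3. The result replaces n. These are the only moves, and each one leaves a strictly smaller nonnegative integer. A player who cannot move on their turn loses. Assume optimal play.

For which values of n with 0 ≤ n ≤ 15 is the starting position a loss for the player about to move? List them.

Use the standard recursion: the mover loses at a terminal position; elsewhere, the mover wins exactly when some move hands the opponent an L position.
n=0: no move → L
n=1: no move → L
n=2: →1(L), so W
n=3: →1(L), so W
n=4: →2(W), 3(W) — all W, so L
n=5: →4(L), so W
n=6: →4(L), so W
n=7: →6(W) only, which is W, so L
n=8: →4(L), so W
n=9: →3(W), 6(W), 8(W) — all W, so L
n=10: →9(L), so W
n=11: →10(W) only, which is W, so L
n=12: →4(L), so W
n=13: →12(W) only, which is W, so L
n=14: →7(L), so W
n=15: →5(W), 10(W), 12(W), 14(W) — all W, so L
The losing starting values of n are exactly the entries labelled L in this table (8 of them).

0, 1, 4, 7, 9, 11, 13, 15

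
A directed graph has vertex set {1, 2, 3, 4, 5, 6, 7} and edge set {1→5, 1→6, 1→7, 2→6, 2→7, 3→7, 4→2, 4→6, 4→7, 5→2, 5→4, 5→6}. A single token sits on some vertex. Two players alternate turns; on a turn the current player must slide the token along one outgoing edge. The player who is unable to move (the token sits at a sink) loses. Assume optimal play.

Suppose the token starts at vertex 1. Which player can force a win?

Use the standard recursion: the mover loses at a terminal position; elsewhere, the mover wins exactly when some move hands the opponent an L position.
Every edge goes from a vertex to one that appears earlier in the order 7, 6, 2, 4, 5, 1, 3, so processing vertices in that order labels each vertex after all of its successors.
7: no outgoing edge → L
6: no outgoing edge → L
2: W (go to 6, an L position)
4: W (go to 6, an L position)
5: W (go to 6, an L position)
1: W (go to 6, an L position)
3: W (go to 7, an L position)
From 1 the player to move can move to 6, reaching an L position.

The first player wins.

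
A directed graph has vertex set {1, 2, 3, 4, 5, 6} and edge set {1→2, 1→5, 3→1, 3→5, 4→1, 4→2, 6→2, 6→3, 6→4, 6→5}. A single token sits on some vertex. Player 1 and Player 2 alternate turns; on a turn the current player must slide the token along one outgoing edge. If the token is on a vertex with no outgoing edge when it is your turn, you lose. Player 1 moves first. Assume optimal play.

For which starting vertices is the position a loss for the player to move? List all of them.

2, 5

Use the standard recursion: the mover loses at a terminal position; elsewhere, the mover wins exactly when some move hands the opponent an L position.
Every edge goes from a vertex to one that appears earlier in the order 5, 2, 1, 3, 4, 6, so processing vertices in that order labels each vertex after all of its successors.
5: no outgoing edge → L
2: no outgoing edge → L
1: →2(L), so W
3: →5(L), so W
4: →2(L), so W
6: →2(L), so W
The losing starting vertices are exactly the entries labelled L in this table (2 of them).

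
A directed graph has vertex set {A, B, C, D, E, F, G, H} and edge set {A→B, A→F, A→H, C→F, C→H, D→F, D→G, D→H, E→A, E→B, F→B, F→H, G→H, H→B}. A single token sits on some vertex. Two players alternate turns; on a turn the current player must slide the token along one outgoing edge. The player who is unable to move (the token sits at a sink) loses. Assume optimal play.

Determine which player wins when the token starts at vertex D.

Label each position W (a win for the player to move) or L (a loss). A position with no legal move is L; any other position is W exactly when some move reaches an L, and L when every move reaches a W.
Every edge goes from a vertex to one that appears earlier in the order B, H, F, A, G, E, C, D, so processing vertices in that order labels each vertex after all of its successors.
B: no outgoing edge → L
H: →B(L), so W
F: →B(L), so W
A: →B(L), so W
G: →H(W) only, which is W, so L
E: →B(L), so W
C: →F(W), H(W) — all W, so L
D: →G(L), so W
From D the player to move can move to G, reaching an L position.

The first player wins.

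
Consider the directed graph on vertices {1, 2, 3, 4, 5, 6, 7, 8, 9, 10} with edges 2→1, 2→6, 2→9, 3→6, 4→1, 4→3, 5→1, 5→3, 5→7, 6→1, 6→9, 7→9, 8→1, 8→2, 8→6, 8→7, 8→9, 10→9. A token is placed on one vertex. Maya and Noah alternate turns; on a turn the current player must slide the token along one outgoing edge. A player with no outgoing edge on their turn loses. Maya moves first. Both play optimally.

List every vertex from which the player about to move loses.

1, 3, 9

Build the W/L table. Terminal = L. A non-terminal position is W if it has a move to some L; otherwise it is L.
Every edge goes from a vertex to one that appears earlier in the order 9, 1, 6, 2, 7, 8, 10, 3, 5, 4, so processing vertices in that order labels each vertex after all of its successors.
9: no outgoing edge → L
1: no outgoing edge → L
6: →1(L), so W
2: →1(L), so W
7: →9(L), so W
8: →1(L), so W
10: →9(L), so W
3: →6(W) only, which is W, so L
5: →3(L), so W
4: →3(L), so W
Reading off the rows marked L gives the requested list; there are 3 such vertices.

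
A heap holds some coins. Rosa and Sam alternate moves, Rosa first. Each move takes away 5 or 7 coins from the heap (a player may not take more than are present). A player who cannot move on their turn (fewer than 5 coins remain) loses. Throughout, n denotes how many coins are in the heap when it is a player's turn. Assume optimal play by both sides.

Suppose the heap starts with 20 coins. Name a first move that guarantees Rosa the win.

Positions with no move are L. A position that does have a move is losing for the player to move precisely when every available move leads to a winning position for the opponent. Fill in the labels:
n=0: no move → L
n=1: no move → L
n=2: no move → L
n=3: no move → L
n=4: no move → L
n=5: →0(L), so W
n=6: →1(L), so W
n=7: →2(L), so W
n=8: →3(L), so W
n=9: →4(L), so W
n=10: →3(L), so W
n=11: →4(L), so W
n=12: →7(W), 5(W) — all W, so L
n=13: →8(W), 6(W) — all W, so L
n=14: →9(W), 7(W) — all W, so L
n=15: →10(W), 8(W) — all W, so L
n=16: →11(W), 9(W) — all W, so L
n=17: →12(L), so W
n=18: →13(L), so W
n=19: →14(L), so W
n=20: →15(L), so W
From 20, the L positions reachable in one move are: 15, 13. Any move reaching one of these is winning.

Remove 5, leaving 15.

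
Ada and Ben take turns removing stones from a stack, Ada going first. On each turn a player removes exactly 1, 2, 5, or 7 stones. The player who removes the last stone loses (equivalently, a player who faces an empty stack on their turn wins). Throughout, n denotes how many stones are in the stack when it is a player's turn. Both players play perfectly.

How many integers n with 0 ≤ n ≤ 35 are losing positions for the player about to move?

Positions with no move are W. A position that does have a move is losing for the player to move precisely when every available move leads to a winning position for the opponent. Fill in the labels:
n=0: no move; the opponent has just taken the last stone and therefore loses → W
n=1: →0(W) only, which is W, so L
n=2: →1(L), so W
n=3: →1(L), so W
n=4: →3(W), 2(W) — all W, so L
n=5: →4(L), so W
n=6: →4(L), so W
n=7: →6(W), 5(W), 2(W), 0(W) — all W, so L
n=8: →7(L), so W
n=9: →7(L), so W
n=10: →9(W), 8(W), 5(W), 3(W) — all W, so L
n=11: →10(L), so W
n=12: →10(L), so W
n=13: →12(W), 11(W), 8(W), 6(W) — all W, so L
n=14: →13(L), so W
n=15: →13(L), so W
n=16: →15(W), 14(W), 11(W), 9(W) — all W, so L
n=17: →16(L), so W
n=18: →16(L), so W
n=19: →18(W), 17(W), 14(W), 12(W) — all W, so L
n=20: →19(L), so W
n=21: →19(L), so W
n=22: →21(W), 20(W), 17(W), 15(W) — all W, so L
n=23: →22(L), so W
n=24: →22(L), so W
n=25: →24(W), 23(W), 20(W), 18(W) — all W, so L
n=26: →25(L), so W
n=27: →25(L), so W
n=28: →27(W), 26(W), 23(W), 21(W) — all W, so L
n=29: →28(L), so W
n=30: →28(L), so W
n=31: →30(W), 29(W), 26(W), 24(W) — all W, so L
n=32: →31(L), so W
n=33: →31(L), so W
n=34: →33(W), 32(W), 29(W), 27(W) — all W, so L
n=35: →34(L), so W
L entries with 0 ≤ n ≤ 35: n = 1, 4, 7, 10, 13, 16, 19, 22, 25, 28, 31, 34; that makes 12.

12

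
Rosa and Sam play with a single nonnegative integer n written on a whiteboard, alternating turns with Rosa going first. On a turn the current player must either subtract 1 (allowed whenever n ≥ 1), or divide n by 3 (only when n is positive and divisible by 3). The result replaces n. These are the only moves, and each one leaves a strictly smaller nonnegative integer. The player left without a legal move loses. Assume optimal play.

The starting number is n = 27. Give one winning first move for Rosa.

Positions with no move are L. A position that does have a move is losing for the player to move precisely when every available move leads to a winning position for the opponent. Fill in the labels:
n=0: no move → L
n=1: reaches L-position 0 → W
n=2: only reaches 1(W), which is W → L
n=3: reaches L-position 2 → W
n=4: only reaches 3(W), which is W → L
n=5: reaches L-position 4 → W
n=6: reaches L-position 2 → W
n=7: only reaches 6(W), which is W → L
n=8: reaches L-position 7 → W
n=9: only reaches 3(W), 8(W), all W → L
n=10: reaches L-position 9 → W
n=11: only reaches 10(W), which is W → L
n=12: reaches L-position 4 → W
n=13: only reaches 12(W), which is W → L
n=14: reaches L-position 13 → W
n=15: only reaches 5(W), 14(W), all W → L
n=16: reaches L-position 15 → W
n=17: only reaches 16(W), which is W → L
n=18: reaches L-position 17 → W
n=19: only reaches 18(W), which is W → L
n=20: reaches L-position 19 → W
n=21: reaches L-position 7 → W
n=22: only reaches 21(W), which is W → L
n=23: reaches L-position 22 → W
n=24: only reaches 8(W), 23(W), all W → L
n=25: reaches L-position 24 → W
n=26: only reaches 25(W), which is W → L
n=27: reaches L-position 9 → W
From 27, the L positions reachable in one move are: 9, 26. Any move reaching one of these is winning.

Move to 9.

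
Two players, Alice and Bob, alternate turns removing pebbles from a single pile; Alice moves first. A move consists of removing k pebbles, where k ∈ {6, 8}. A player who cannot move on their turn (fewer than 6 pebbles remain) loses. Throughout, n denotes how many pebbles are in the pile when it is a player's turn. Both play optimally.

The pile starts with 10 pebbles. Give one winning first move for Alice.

Compute win/loss labels from the base case upward. A position with no move is L. Any other position is W if it can reach an L in one move, else L.
n=0: no move → L
n=1: no move → L
n=2: no move → L
n=3: no move → L
n=4: no move → L
n=5: no move → L
n=6: →0(L), so W
n=7: →1(L), so W
n=8: →2(L), so W
n=9: →3(L), so W
n=10: →4(L), so W
From 10, the L positions reachable in one move are: 4, 2. Any move reaching one of these is winning.

Remove 6, leaving 4.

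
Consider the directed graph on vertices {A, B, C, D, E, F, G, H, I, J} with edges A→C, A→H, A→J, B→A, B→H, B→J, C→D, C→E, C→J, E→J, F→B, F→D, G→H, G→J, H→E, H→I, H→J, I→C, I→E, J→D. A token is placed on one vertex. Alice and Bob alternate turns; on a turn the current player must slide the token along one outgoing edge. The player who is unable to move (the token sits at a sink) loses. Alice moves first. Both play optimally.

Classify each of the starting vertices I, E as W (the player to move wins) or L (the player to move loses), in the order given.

Compute win/loss labels from the base case upward. A position with no move is L. Any other position is W if it can reach an L in one move, else L.
Every edge goes from a vertex to one that appears earlier in the order D, J, E, C, I, H, A, B, F, G, so processing vertices in that order labels each vertex after all of its successors.
D: no outgoing edge → L
J: reaches L-position D → W
E: only reaches J(W), which is W → L
C: reaches L-position E → W
I: reaches L-position E → W
H: reaches L-position E → W
A: only reaches H(W), C(W), J(W), all W → L
B: reaches L-position A → W
F: reaches L-position D → W
G: only reaches H(W), J(W), all W → L

I: W, E: L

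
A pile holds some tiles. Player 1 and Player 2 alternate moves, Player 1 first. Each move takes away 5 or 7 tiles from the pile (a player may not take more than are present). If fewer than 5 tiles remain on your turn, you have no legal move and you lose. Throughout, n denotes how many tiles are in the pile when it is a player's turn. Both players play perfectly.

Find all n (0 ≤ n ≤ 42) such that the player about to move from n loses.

Classify positions by backward induction: terminal positions (no move available) are L. From any other position, the mover wins iff some move reaches an L.
n=0: no move → L
n=1: no move → L
n=2: no move → L
n=3: no move → L
n=4: no move → L
n=5: reaches L-position 0 → W
n=6: reaches L-position 1 → W
n=7: reaches L-position 2 → W
n=8: reaches L-position 3 → W
n=9: reaches L-position 4 → W
n=10: reaches L-position 3 → W
n=11: reaches L-position 4 → W
n=12: only reaches 7(W), 5(W), all W → L
n=13: only reaches 8(W), 6(W), all W → L
n=14: only reaches 9(W), 7(W), all W → L
n=15: only reaches 10(W), 8(W), all W → L
n=16: only reaches 11(W), 9(W), all W → L
n=17: reaches L-position 12 → W
n=18: reaches L-position 13 → W
n=19: reaches L-position 14 → W
n=20: reaches L-position 15 → W
n=21: reaches L-position 16 → W
n=22: reaches L-position 15 → W
n=23: reaches L-position 16 → W
n=24: only reaches 19(W), 17(W), all W → L
n=25: only reaches 20(W), 18(W), all W → L
n=26: only reaches 21(W), 19(W), all W → L
n=27: only reaches 22(W), 20(W), all W → L
n=28: only reaches 23(W), 21(W), all W → L
n=29: reaches L-position 24 → W
n=30: reaches L-position 25 → W
n=31: reaches L-position 26 → W
n=32: reaches L-position 27 → W
n=33: reaches L-position 28 → W
n=34: reaches L-position 27 → W
n=35: reaches L-position 28 → W
n=36: only reaches 31(W), 29(W), all W → L
n=37: only reaches 32(W), 30(W), all W → L
n=38: only reaches 33(W), 31(W), all W → L
n=39: only reaches 34(W), 32(W), all W → L
n=40: only reaches 35(W), 33(W), all W → L
n=41: reaches L-position 36 → W
n=42: reaches L-position 37 → W
Reading off the rows marked L gives the requested list; there are 20 such values of n.

0, 1, 2, 3, 4, 12, 13, 14, 15, 16, 24, 25, 26, 27, 28, 36, 37, 38, 39, 40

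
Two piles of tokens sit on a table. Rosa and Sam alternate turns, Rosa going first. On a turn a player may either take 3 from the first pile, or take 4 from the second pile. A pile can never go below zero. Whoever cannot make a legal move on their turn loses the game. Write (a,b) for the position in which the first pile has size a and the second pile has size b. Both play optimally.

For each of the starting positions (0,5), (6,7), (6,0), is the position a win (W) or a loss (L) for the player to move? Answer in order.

(0,5): W, (6,7): W, (6,0): L

Work bottom-up. With no move the player to move loses. Otherwise the position is W if at least one move leads to an L position for the opponent, and L if every move leads to a W.
No move ever increases a pile, so every position that can arise here has a ≤ 6 and b ≤ 7; it is enough to label the cells with 0 ≤ a ≤ 6 and 0 ≤ b ≤ 7.
Every move lowers a or b (never raises either), so fill the grid row by row in increasing a, and left to right within a row: each cell's successors are then already labelled.
      b=0  b=1  b=2  b=3  b=4  b=5  b=6  b=7
a=0:    L    L    L    L    W    W    W    W
a=1:    L    L    L    L    W    W    W    W
a=2:    L    L    L    L    W    W    W    W
a=3:    W    W    W    W    L    L    L    L
a=4:    W    W    W    W    L    L    L    L
a=5:    W    W    W    W    L    L    L    L
a=6:    L    L    L    L    W    W    W    W
Cells with no legal move (terminal, hence L): (0,0), (0,1), (0,2), (0,3), (1,0), (1,1), (1,2), (1,3), (2,0), (2,1), (2,2), (2,3).
The remaining L cells, each justified by listing all of its moves:
(3,4): L (options (0,4)(W), (3,0)(W) are all W)
(3,5): L (options (0,5)(W), (3,1)(W) are all W)
(3,6): L (options (0,6)(W), (3,2)(W) are all W)
(3,7): L (options (0,7)(W), (3,3)(W) are all W)
(4,4): L (options (1,4)(W), (4,0)(W) are all W)
(4,5): L (options (1,5)(W), (4,1)(W) are all W)
(4,6): L (options (1,6)(W), (4,2)(W) are all W)
(4,7): L (options (1,7)(W), (4,3)(W) are all W)
(5,4): L (options (2,4)(W), (5,0)(W) are all W)
(5,5): L (options (2,5)(W), (5,1)(W) are all W)
(5,6): L (options (2,6)(W), (5,2)(W) are all W)
(5,7): L (options (2,7)(W), (5,3)(W) are all W)
(6,0): L (sole option (3,0)(W) is W)
(6,1): L (sole option (3,1)(W) is W)
(6,2): L (sole option (3,2)(W) is W)
(6,3): L (sole option (3,3)(W) is W)
Every other cell has at least one move into one of the L cells above, so it is W.
(0,5): the move to (0,1) reaches an L cell, so W
(6,7): the move to (3,7) reaches an L cell, so W
(6,0): one of the L cells justified above, so L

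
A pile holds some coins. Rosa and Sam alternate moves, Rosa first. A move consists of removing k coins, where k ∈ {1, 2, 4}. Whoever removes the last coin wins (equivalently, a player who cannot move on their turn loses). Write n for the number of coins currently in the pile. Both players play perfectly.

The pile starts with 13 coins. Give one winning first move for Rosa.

Positions with no move are L. A position that does have a move is losing for the player to move precisely when every available move leads to a winning position for the opponent. Fill in the labels:
n=0: no move → L
n=1: reaches L-position 0 → W
n=2: reaches L-position 0 → W
n=3: only reaches 2(W), 1(W), all W → L
n=4: reaches L-position 3 → W
n=5: reaches L-position 3 → W
n=6: only reaches 5(W), 4(W), 2(W), all W → L
n=7: reaches L-position 6 → W
n=8: reaches L-position 6 → W
n=9: only reaches 8(W), 7(W), 5(W), all W → L
n=10: reaches L-position 9 → W
n=11: reaches L-position 9 → W
n=12: only reaches 11(W), 10(W), 8(W), all W → L
n=13: reaches L-position 12 → W
From 13, the L positions reachable in one move are: 12, 9. Any move reaching one of these is winning.

Remove 1, leaving 12.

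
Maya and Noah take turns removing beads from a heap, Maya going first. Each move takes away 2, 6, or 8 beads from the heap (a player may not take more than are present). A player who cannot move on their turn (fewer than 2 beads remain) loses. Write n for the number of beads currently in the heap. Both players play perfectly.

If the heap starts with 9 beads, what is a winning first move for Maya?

Use the standard recursion: the mover loses at a terminal position; elsewhere, the mover wins exactly when some move hands the opponent an L position.
n=0: no move → L
n=1: no move → L
n=2: →0(L), so W
n=3: →1(L), so W
n=4: →2(W) only, which is W, so L
n=5: →3(W) only, which is W, so L
n=6: →4(L), so W
n=7: →5(L), so W
n=8: →0(L), so W
n=9: →1(L), so W
From 9, the L positions reachable in one move are: 1.

Remove 8, leaving 1.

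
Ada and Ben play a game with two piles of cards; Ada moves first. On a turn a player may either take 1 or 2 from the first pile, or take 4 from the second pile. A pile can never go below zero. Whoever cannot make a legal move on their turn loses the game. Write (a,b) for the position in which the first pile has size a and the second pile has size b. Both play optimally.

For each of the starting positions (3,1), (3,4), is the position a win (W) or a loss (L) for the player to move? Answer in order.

(3,1): L, (3,4): W

Use the standard recursion: the mover loses at a terminal position; elsewhere, the mover wins exactly when some move hands the opponent an L position.
No move ever increases a pile, so every position that can arise here has a ≤ 3 and b ≤ 4; it is enough to label the cells with 0 ≤ a ≤ 3 and 0 ≤ b ≤ 4.
Every move lowers a or b (never raises either), so fill the grid row by row in increasing a, and left to right within a row: each cell's successors are then already labelled.
      b=0  b=1  b=2  b=3  b=4
a=0:    L    L    L    L    W
a=1:    W    W    W    W    L
a=2:    W    W    W    W    W
a=3:    L    L    L    L    W
Cells with no legal move (terminal, hence L): (0,0), (0,1), (0,2), (0,3).
The remaining L cells, each justified by listing all of its moves:
(1,4): only reaches (0,4)(W), (1,0)(W), all W → L
(3,0): only reaches (2,0)(W), (1,0)(W), all W → L
(3,1): only reaches (2,1)(W), (1,1)(W), all W → L
(3,2): only reaches (2,2)(W), (1,2)(W), all W → L
(3,3): only reaches (2,3)(W), (1,3)(W), all W → L
Every other cell has at least one move into one of the L cells above, so it is W.
(3,1): one of the L cells justified above, so L
(3,4): the move to (1,4) reaches an L cell, so W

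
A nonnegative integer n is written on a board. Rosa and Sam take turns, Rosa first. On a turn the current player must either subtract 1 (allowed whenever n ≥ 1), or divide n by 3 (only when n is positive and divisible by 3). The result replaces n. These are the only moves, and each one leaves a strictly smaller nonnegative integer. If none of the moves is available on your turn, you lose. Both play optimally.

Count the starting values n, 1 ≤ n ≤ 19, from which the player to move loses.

Compute win/loss labels from the base case upward. A position with no move is L. Any other position is W if it can reach an L in one move, else L.
n=0: no move → L
n=1: W (go to 0, an L position)
n=2: L (sole option 1(W) is W)
n=3: W (go to 2, an L position)
n=4: L (sole option 3(W) is W)
n=5: W (go to 4, an L position)
n=6: W (go to 2, an L position)
n=7: L (sole option 6(W) is W)
n=8: W (go to 7, an L position)
n=9: L (options 3(W), 8(W) are all W)
n=10: W (go to 9, an L position)
n=11: L (sole option 10(W) is W)
n=12: W (go to 4, an L position)
n=13: L (sole option 12(W) is W)
n=14: W (go to 13, an L position)
n=15: L (options 5(W), 14(W) are all W)
n=16: W (go to 15, an L position)
n=17: L (sole option 16(W) is W)
n=18: W (go to 17, an L position)
n=19: L (sole option 18(W) is W)
L entries with 1 ≤ n ≤ 19 (n=0 is outside the asked range and is not counted): n = 2, 4, 7, 9, 11, 13, 15, 17, 19; that makes 9.

9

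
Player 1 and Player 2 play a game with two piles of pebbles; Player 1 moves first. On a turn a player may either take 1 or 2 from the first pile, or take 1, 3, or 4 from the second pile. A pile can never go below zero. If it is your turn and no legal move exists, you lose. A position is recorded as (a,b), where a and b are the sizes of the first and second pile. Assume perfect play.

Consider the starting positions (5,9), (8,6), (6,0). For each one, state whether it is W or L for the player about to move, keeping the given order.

Classify positions by backward induction: terminal positions (no move available) are L. From any other position, the mover wins iff some move reaches an L.
No move ever increases a pile, so every position that can arise here has a ≤ 8 and b ≤ 9; it is enough to label the cells with 0 ≤ a ≤ 8 and 0 ≤ b ≤ 9.
Every move lowers a or b (never raises either), so fill the grid row by row in increasing a, and left to right within a row: each cell's successors are then already labelled.
      b=0  b=1  b=2  b=3  b=4  b=5  b=6  b=7  b=8  b=9
a=0:    L    W    L    W    W    W    W    L    W    L
a=1:    W    L    W    L    W    W    W    W    L    W
a=2:    W    W    W    W    L    W    L    W    W    W
a=3:    L    W    L    W    W    W    W    L    W    L
a=4:    W    L    W    L    W    W    W    W    L    W
a=5:    W    W    W    W    L    W    L    W    W    W
a=6:    L    W    L    W    W    W    W    L    W    L
a=7:    W    L    W    L    W    W    W    W    L    W
a=8:    W    W    W    W    L    W    L    W    W    W
Cells with no legal move (terminal, hence L): (0,0).
The remaining L cells, each justified by listing all of its moves:
(0,2): only reaches (0,1)(W), which is W → L
(0,7): only reaches (0,6)(W), (0,4)(W), (0,3)(W), all W → L
(0,9): only reaches (0,8)(W), (0,6)(W), (0,5)(W), all W → L
(1,1): only reaches (0,1)(W), (1,0)(W), all W → L
(1,3): only reaches (0,3)(W), (1,2)(W), (1,0)(W), all W → L
(1,8): only reaches (0,8)(W), (1,7)(W), (1,5)(W), (1,4)(W), all W → L
(2,4): only reaches (1,4)(W), (0,4)(W), (2,3)(W), (2,1)(W), (2,0)(W), all W → L
(2,6): only reaches (1,6)(W), (0,6)(W), (2,5)(W), (2,3)(W), (2,2)(W), all W → L
(3,0): only reaches (2,0)(W), (1,0)(W), all W → L
(3,2): only reaches (2,2)(W), (1,2)(W), (3,1)(W), all W → L
(3,7): only reaches (2,7)(W), (1,7)(W), (3,6)(W), (3,4)(W), (3,3)(W), all W → L
(3,9): only reaches (2,9)(W), (1,9)(W), (3,8)(W), (3,6)(W), (3,5)(W), all W → L
(4,1): only reaches (3,1)(W), (2,1)(W), (4,0)(W), all W → L
(4,3): only reaches (3,3)(W), (2,3)(W), (4,2)(W), (4,0)(W), all W → L
(4,8): only reaches (3,8)(W), (2,8)(W), (4,7)(W), (4,5)(W), (4,4)(W), all W → L
(5,4): only reaches (4,4)(W), (3,4)(W), (5,3)(W), (5,1)(W), (5,0)(W), all W → L
(5,6): only reaches (4,6)(W), (3,6)(W), (5,5)(W), (5,3)(W), (5,2)(W), all W → L
(6,0): only reaches (5,0)(W), (4,0)(W), all W → L
(6,2): only reaches (5,2)(W), (4,2)(W), (6,1)(W), all W → L
(6,7): only reaches (5,7)(W), (4,7)(W), (6,6)(W), (6,4)(W), (6,3)(W), all W → L
(6,9): only reaches (5,9)(W), (4,9)(W), (6,8)(W), (6,6)(W), (6,5)(W), all W → L
(7,1): only reaches (6,1)(W), (5,1)(W), (7,0)(W), all W → L
(7,3): only reaches (6,3)(W), (5,3)(W), (7,2)(W), (7,0)(W), all W → L
(7,8): only reaches (6,8)(W), (5,8)(W), (7,7)(W), (7,5)(W), (7,4)(W), all W → L
(8,4): only reaches (7,4)(W), (6,4)(W), (8,3)(W), (8,1)(W), (8,0)(W), all W → L
(8,6): only reaches (7,6)(W), (6,6)(W), (8,5)(W), (8,3)(W), (8,2)(W), all W → L
Every other cell has at least one move into one of the L cells above, so it is W.
(5,9): the move to (3,9) reaches an L cell, so W
(8,6): one of the L cells justified above, so L
(6,0): one of the L cells justified above, so L

(5,9): W, (8,6): L, (6,0): L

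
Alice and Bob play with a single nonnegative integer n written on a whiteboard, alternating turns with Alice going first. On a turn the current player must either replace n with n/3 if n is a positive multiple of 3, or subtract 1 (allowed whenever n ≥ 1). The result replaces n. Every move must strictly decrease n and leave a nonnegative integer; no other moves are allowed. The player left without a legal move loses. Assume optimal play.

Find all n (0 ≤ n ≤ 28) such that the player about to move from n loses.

0, 2, 4, 7, 9, 11, 13, 15, 17, 19, 22, 24, 26, 28

Use the standard recursion: the mover loses at a terminal position; elsewhere, the mover wins exactly when some move hands the opponent an L position.
n=0: no move → L
n=1: reaches L-position 0 → W
n=2: only reaches 1(W), which is W → L
n=3: reaches L-position 2 → W
n=4: only reaches 3(W), which is W → L
n=5: reaches L-position 4 → W
n=6: reaches L-position 2 → W
n=7: only reaches 6(W), which is W → L
n=8: reaches L-position 7 → W
n=9: only reaches 3(W), 8(W), all W → L
n=10: reaches L-position 9 → W
n=11: only reaches 10(W), which is W → L
n=12: reaches L-position 4 → W
n=13: only reaches 12(W), which is W → L
n=14: reaches L-position 13 → W
n=15: only reaches 5(W), 14(W), all W → L
n=16: reaches L-position 15 → W
n=17: only reaches 16(W), which is W → L
n=18: reaches L-position 17 → W
n=19: only reaches 18(W), which is W → L
n=20: reaches L-position 19 → W
n=21: reaches L-position 7 → W
n=22: only reaches 21(W), which is W → L
n=23: reaches L-position 22 → W
n=24: only reaches 8(W), 23(W), all W → L
n=25: reaches L-position 24 → W
n=26: only reaches 25(W), which is W → L
n=27: reaches L-position 9 → W
n=28: only reaches 27(W), which is W → L
Reading off the rows marked L gives the requested list; there are 14 such values of n.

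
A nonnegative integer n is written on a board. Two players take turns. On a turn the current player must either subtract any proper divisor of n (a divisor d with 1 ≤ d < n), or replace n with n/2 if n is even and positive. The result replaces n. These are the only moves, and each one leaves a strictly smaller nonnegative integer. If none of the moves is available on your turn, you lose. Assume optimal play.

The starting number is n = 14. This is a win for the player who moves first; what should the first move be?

Move to 7.

Positions with no move are L. A position that does have a move is losing for the player to move precisely when every available move leads to a winning position for the opponent. Fill in the labels:
n=0: no move → L
n=1: no move → L
n=2: reaches L-position 1 → W
n=3: only reaches 2(W), which is W → L
n=4: reaches L-position 3 → W
n=5: only reaches 4(W), which is W → L
n=6: reaches L-position 3 → W
n=7: only reaches 6(W), which is W → L
n=8: reaches L-position 7 → W
n=9: only reaches 6(W), 8(W), all W → L
n=10: reaches L-position 5 → W
n=11: only reaches 10(W), which is W → L
n=12: reaches L-position 9 → W
n=13: only reaches 12(W), which is W → L
n=14: reaches L-position 7 → W
From 14, the L positions reachable in one move are: 7, 13. Any move reaching one of these is winning.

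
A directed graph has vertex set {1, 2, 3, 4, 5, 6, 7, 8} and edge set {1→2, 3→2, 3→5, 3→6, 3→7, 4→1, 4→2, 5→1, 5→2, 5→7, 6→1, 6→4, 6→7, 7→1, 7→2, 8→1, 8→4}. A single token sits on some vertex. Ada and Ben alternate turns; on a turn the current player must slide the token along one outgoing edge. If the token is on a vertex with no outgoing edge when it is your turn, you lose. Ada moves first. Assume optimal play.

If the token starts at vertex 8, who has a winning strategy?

Ben wins.

Build the W/L table. Terminal = L. A non-terminal position is W if it has a move to some L; otherwise it is L.
Every edge goes from a vertex to one that appears earlier in the order 2, 1, 7, 4, 6, 8, 5, 3, so processing vertices in that order labels each vertex after all of its successors.
2: no outgoing edge → L
1: W (go to 2, an L position)
7: W (go to 2, an L position)
4: W (go to 2, an L position)
6: L (options 4(W), 7(W), 1(W) are all W)
8: L (options 4(W), 1(W) are all W)
5: W (go to 2, an L position)
3: W (go to 6, an L position)
The starting position 8 is L: whatever Ada does, the opponent receives a W position.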